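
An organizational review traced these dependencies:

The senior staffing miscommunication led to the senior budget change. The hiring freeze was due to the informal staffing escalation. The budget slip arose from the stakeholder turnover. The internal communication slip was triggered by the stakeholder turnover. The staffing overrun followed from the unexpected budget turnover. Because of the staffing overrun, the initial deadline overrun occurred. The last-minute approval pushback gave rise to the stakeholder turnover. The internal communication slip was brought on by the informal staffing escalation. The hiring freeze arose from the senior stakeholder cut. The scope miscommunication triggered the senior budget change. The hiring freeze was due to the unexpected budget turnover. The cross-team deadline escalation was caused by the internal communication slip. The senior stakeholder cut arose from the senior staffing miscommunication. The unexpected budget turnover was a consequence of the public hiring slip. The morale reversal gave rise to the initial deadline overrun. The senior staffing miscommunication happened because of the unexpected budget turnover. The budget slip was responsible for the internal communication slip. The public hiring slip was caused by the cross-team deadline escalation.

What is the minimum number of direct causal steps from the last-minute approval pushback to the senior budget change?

Shortest chain: the last-minute approval pushback → the stakeholder turnover → the internal communication slip → the cross-team deadline escalation → the public hiring slip → the unexpected budget turnover → the senior staffing miscommunication → the senior budget change.

7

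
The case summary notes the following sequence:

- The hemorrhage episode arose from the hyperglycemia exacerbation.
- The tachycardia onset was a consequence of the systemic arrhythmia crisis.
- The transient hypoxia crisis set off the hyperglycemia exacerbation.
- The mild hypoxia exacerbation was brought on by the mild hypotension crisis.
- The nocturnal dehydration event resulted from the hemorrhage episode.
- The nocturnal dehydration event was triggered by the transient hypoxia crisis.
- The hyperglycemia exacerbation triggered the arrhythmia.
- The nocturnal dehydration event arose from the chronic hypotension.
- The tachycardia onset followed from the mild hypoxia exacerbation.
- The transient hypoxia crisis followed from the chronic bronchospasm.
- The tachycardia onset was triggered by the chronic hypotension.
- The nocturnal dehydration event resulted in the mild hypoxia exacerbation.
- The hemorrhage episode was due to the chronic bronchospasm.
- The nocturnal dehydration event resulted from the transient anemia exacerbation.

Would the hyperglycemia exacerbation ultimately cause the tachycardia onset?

There is a causal chain: the hyperglycemia exacerbation → the hemorrhage episode → the nocturnal dehydration event → the mild hypoxia exacerbation → the tachycardia onset.

Yes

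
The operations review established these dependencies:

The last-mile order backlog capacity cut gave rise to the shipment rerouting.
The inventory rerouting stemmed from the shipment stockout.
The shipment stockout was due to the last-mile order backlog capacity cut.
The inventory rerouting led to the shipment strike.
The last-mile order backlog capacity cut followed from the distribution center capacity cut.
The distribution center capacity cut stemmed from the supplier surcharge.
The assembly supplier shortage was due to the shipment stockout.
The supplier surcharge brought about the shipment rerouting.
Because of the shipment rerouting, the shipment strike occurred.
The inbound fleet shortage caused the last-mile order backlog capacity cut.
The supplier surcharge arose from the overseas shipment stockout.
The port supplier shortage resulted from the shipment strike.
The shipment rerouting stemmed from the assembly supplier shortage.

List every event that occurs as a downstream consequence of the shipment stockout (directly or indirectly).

Direct effects: the assembly supplier shortage, the inventory rerouting.
2 steps out: the shipment rerouting, the shipment strike.
3 steps out: the port supplier shortage.
Not reachable from it: the overseas shipment stockout, the supplier surcharge, the distribution center capacity cut, the last-mile order backlog capacity cut, the inbound fleet shortage.

the assembly supplier shortage, the inventory rerouting, the port supplier shortage, the shipment rerouting, the shipment strike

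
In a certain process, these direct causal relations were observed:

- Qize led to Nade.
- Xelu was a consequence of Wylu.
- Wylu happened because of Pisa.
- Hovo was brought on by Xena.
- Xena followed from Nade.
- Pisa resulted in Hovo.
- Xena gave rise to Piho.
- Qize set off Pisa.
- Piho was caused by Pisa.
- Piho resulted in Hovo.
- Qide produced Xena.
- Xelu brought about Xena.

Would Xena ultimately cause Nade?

Xena leads to Piho, Hovo; Nade is not among them.

No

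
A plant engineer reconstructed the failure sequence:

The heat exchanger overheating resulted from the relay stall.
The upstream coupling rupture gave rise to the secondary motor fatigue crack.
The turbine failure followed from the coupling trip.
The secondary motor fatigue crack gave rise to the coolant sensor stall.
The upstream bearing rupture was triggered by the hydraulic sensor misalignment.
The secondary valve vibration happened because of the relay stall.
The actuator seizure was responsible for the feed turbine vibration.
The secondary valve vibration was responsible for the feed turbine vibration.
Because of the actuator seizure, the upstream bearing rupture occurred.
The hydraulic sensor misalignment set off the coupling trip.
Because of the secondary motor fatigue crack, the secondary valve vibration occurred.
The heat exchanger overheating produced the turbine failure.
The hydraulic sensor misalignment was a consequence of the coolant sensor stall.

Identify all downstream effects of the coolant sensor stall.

the coupling trip, the hydraulic sensor misalignment, the turbine failure, the upstream bearing rupture

Direct effects: the hydraulic sensor misalignment.
2 steps out: the coupling trip, the upstream bearing rupture.
3 steps out: the turbine failure.
Not reachable from it: the upstream coupling rupture, the secondary motor fatigue crack, the relay stall, the secondary valve vibration, the actuator seizure, the feed turbine vibration, the heat exchanger overheating.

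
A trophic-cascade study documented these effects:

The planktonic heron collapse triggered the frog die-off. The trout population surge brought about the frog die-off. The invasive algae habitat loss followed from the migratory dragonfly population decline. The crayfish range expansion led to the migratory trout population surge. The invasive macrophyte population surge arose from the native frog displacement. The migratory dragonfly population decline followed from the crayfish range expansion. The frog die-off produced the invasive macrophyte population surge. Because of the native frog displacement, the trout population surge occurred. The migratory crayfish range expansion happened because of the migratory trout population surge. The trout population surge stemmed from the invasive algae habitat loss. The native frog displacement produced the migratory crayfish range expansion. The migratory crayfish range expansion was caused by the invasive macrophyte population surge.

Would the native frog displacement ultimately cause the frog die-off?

Yes

There is a causal chain: the native frog displacement → the trout population surge → the frog die-off.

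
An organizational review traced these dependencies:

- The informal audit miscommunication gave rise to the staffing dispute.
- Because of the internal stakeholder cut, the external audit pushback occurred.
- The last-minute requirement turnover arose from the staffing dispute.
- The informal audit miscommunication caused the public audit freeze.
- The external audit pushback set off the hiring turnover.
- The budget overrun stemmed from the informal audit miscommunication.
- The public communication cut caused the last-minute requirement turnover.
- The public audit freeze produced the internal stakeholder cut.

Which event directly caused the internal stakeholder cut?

the public audit freeze

Upstream contributors include the informal audit miscommunication, but only the public audit freeze feeds directly into the internal stakeholder cut.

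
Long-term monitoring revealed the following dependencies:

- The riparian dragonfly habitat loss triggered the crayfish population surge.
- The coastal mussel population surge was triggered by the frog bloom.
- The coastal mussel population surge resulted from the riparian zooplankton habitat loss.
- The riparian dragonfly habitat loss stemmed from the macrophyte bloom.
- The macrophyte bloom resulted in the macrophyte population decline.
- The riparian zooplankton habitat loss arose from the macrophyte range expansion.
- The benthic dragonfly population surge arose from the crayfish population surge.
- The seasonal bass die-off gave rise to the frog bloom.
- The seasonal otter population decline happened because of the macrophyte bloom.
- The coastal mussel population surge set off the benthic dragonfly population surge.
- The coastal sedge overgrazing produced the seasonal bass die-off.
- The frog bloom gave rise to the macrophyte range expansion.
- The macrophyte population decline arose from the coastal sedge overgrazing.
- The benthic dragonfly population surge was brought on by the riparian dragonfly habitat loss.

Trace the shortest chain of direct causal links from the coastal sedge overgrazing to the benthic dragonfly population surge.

the coastal sedge overgrazing → the seasonal bass die-off
the seasonal bass die-off → the frog bloom
the frog bloom → the coastal mussel population surge
the coastal mussel population surge → the benthic dragonfly population surge
Length: 4 steps.

the coastal sedge overgrazing → the seasonal bass die-off → the frog bloom → the coastal mussel population surge → the benthic dragonfly population surge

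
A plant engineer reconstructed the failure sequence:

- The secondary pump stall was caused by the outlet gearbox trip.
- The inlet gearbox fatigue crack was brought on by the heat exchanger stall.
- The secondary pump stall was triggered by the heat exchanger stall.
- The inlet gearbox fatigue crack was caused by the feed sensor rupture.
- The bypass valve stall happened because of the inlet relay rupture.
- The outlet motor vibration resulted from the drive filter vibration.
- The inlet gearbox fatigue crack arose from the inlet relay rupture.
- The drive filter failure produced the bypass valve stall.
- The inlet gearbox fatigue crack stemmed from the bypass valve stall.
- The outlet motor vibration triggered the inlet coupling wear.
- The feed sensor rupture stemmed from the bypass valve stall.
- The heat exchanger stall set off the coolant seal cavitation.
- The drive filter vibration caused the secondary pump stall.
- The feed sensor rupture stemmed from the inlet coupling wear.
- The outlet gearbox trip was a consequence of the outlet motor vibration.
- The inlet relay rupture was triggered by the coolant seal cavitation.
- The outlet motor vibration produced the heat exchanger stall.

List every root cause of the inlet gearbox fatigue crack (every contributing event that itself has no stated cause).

Tracing upstream from the inlet gearbox fatigue crack: the inlet gearbox fatigue crack ← the heat exchanger stall ← the outlet motor vibration ← the drive filter vibration.
A separate upstream branch: the inlet gearbox fatigue crack ← the bypass valve stall ← the drive filter failure.
Each of those chain origins has no stated cause.

the drive filter failure, the drive filter vibration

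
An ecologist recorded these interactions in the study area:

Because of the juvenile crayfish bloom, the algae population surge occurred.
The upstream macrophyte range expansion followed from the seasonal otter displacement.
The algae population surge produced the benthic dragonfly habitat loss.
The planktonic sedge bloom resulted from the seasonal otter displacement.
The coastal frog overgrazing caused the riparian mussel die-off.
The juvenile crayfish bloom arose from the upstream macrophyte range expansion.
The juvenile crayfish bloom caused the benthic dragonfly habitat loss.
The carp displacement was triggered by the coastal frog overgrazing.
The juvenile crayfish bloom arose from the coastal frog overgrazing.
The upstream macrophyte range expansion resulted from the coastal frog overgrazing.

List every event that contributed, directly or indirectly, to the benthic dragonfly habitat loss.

Immediate causes of the benthic dragonfly habitat loss: the juvenile crayfish bloom, the algae population surge.
Further upstream: the seasonal otter displacement, the coastal frog overgrazing, the upstream macrophyte range expansion.

the algae population surge, the coastal frog overgrazing, the juvenile crayfish bloom, the seasonal otter displacement, the upstream macrophyte range expansion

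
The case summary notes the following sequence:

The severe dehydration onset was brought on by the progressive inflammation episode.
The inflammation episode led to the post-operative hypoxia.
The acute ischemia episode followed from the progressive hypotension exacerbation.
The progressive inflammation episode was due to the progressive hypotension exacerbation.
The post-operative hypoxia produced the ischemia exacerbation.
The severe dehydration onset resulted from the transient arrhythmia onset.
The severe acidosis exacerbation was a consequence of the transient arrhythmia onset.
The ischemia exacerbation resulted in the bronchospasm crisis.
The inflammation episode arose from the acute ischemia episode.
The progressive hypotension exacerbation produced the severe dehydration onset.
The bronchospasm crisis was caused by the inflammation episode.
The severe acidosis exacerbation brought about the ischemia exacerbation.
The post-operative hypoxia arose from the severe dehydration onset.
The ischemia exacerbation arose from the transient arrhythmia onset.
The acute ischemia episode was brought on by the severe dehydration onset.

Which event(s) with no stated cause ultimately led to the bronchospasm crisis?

the progressive hypotension exacerbation, the transient arrhythmia onset

Tracing upstream from the bronchospasm crisis: the bronchospasm crisis ← the ischemia exacerbation ← the transient arrhythmia onset.
A separate upstream branch: the bronchospasm crisis ← the inflammation episode ← the acute ischemia episode ← the progressive hypotension exacerbation.
Each of those chain origins has no stated cause.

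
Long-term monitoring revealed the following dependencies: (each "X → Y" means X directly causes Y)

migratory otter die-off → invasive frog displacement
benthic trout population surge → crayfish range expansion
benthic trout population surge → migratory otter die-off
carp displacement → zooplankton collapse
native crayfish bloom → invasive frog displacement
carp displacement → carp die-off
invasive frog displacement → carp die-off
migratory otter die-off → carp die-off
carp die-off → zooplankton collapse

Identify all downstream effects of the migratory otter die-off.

Direct effects: the invasive frog displacement, the carp die-off.
2 steps out: the zooplankton collapse.
Not reachable from it: the carp displacement, the benthic trout population surge, the crayfish range expansion, the native crayfish bloom.

the carp die-off, the invasive frog displacement, the zooplankton collapse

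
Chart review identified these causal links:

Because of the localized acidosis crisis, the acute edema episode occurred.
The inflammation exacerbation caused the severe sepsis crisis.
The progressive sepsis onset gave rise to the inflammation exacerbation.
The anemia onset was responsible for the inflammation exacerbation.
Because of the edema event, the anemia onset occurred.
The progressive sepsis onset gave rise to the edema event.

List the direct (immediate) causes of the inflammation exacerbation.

the anemia onset, the progressive sepsis onset

Upstream contributors include the edema event, but only the anemia onset, the progressive sepsis onset feed directly into the inflammation exacerbation.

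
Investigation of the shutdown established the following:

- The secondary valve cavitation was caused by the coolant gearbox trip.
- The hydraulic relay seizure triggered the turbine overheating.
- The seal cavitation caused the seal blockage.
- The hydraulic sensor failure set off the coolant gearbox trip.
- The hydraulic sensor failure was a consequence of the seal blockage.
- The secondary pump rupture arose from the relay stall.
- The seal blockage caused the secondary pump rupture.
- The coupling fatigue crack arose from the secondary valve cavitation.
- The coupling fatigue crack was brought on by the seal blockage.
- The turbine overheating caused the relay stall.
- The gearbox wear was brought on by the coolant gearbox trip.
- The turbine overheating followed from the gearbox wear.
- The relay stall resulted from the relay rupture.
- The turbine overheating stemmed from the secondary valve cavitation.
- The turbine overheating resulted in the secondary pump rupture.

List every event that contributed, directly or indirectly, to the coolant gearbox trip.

Immediate cause of the coolant gearbox trip: the hydraulic sensor failure.
Further upstream: the seal cavitation, the seal blockage.

the hydraulic sensor failure, the seal blockage, the seal cavitation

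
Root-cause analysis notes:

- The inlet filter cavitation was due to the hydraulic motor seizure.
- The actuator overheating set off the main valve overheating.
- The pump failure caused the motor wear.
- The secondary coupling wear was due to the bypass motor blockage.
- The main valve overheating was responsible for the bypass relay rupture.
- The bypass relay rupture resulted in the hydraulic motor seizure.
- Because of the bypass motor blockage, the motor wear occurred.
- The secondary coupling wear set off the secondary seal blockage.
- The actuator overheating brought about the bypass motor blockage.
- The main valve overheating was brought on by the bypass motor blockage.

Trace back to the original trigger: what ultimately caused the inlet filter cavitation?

Tracing upstream from the inlet filter cavitation: the inlet filter cavitation ← the hydraulic motor seizure ← the bypass relay rupture ← the main valve overheating ← the actuator overheating.
The actuator overheating has no stated cause, so it is the root.

the actuator overheating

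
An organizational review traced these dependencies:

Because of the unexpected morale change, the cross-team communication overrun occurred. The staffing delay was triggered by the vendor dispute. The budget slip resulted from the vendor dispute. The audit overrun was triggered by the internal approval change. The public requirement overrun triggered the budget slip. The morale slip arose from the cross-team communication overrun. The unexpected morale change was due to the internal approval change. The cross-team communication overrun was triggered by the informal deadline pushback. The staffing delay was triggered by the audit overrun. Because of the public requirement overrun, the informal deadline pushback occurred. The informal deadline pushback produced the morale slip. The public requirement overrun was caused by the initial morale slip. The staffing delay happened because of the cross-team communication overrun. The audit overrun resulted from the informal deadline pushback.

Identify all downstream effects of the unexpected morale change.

the cross-team communication overrun, the morale slip, the staffing delay

Direct effects: the cross-team communication overrun.
2 steps out: the morale slip, the staffing delay.
Not reachable from it: the internal approval change, the initial morale slip, the vendor dispute, the public requirement overrun, the budget slip, the informal deadline pushback, the audit overrun.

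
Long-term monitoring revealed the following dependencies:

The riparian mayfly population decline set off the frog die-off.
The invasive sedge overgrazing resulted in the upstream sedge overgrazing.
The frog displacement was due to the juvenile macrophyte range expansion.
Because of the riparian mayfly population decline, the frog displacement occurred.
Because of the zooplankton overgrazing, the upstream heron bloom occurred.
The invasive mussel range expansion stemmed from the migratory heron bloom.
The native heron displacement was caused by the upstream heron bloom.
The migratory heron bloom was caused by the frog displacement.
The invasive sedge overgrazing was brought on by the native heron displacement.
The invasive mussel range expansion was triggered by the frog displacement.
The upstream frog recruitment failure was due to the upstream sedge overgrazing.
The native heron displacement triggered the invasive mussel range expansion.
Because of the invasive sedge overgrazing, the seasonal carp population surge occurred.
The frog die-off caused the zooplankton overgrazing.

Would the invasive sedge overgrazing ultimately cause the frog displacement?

The invasive sedge overgrazing leads to the seasonal carp population surge, the upstream sedge overgrazing, the upstream frog recruitment failure; the frog displacement is not among them.

No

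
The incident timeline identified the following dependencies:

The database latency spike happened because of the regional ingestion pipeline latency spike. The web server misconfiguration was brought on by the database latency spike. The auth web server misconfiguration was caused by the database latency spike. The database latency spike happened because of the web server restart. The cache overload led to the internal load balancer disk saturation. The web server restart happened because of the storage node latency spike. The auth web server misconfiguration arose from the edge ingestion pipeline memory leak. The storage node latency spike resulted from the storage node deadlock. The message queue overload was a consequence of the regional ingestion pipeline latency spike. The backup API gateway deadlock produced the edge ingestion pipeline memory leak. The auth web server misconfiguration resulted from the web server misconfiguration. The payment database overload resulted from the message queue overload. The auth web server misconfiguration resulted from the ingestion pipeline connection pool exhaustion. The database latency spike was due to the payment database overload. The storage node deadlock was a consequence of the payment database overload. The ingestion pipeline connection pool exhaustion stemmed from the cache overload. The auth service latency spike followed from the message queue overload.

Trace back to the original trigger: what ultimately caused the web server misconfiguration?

the regional ingestion pipeline latency spike

Tracing upstream from the web server misconfiguration: the web server misconfiguration ← the database latency spike ← the regional ingestion pipeline latency spike.
The regional ingestion pipeline latency spike has no stated cause, so it is the root.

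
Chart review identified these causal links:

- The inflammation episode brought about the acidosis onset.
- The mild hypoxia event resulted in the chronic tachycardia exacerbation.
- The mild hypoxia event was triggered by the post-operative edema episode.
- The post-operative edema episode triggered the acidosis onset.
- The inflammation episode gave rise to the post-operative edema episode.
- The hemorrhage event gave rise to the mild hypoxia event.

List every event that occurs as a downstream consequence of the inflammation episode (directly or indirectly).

the acidosis onset, the chronic tachycardia exacerbation, the mild hypoxia event, the post-operative edema episode

Direct effects: the post-operative edema episode, the acidosis onset.
2 steps out: the mild hypoxia event.
3 steps out: the chronic tachycardia exacerbation.
Not reachable from it: the hemorrhage event.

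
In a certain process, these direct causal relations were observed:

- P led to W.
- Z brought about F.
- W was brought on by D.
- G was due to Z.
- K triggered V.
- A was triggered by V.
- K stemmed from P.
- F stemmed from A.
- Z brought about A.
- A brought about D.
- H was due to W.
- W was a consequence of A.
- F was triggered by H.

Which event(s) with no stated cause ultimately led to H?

Tracing upstream from H: H ← W ← A ← Z.
A separate upstream branch: H ← W ← P.
Each of those chain origins has no stated cause.

P, Z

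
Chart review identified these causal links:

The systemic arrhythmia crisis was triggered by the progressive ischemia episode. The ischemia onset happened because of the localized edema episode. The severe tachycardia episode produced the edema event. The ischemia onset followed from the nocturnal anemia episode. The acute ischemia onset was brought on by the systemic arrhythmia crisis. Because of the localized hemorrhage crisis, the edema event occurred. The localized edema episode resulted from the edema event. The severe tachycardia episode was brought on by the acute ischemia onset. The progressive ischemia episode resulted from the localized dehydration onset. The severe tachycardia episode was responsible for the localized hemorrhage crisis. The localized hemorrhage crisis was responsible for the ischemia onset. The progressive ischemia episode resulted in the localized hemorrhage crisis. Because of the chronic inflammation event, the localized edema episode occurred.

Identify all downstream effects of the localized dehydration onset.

Direct effects: the progressive ischemia episode.
2 steps out: the systemic arrhythmia crisis, the localized hemorrhage crisis.
3 steps out: the acute ischemia onset, the edema event, the ischemia onset.
4 steps out: the severe tachycardia episode, the localized edema episode.
Not reachable from it: the chronic inflammation event, the nocturnal anemia episode.

the acute ischemia onset, the edema event, the ischemia onset, the localized edema episode, the localized hemorrhage crisis, the progressive ischemia episode, the severe tachycardia episode, the systemic arrhythmia crisis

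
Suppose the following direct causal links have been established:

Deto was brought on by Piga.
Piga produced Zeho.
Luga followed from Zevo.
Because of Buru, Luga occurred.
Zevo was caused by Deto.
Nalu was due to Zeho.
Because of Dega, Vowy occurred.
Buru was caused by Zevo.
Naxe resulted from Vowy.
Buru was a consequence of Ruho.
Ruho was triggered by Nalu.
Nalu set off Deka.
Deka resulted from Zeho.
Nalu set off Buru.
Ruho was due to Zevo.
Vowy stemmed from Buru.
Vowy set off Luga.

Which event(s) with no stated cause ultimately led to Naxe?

Dega, Piga

Tracing upstream from Naxe: Naxe ← Vowy ← Buru ← Zevo ← Deto ← Piga.
A separate upstream branch: Naxe ← Vowy ← Dega.
Each of those chain origins has no stated cause.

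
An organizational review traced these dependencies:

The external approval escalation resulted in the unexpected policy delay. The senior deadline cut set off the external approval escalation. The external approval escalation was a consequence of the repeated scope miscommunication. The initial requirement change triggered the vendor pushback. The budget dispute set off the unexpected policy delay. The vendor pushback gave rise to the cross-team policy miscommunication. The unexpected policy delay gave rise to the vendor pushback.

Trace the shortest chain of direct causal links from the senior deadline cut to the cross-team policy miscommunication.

the senior deadline cut → the external approval escalation → the unexpected policy delay → the vendor pushback → the cross-team policy miscommunication

the senior deadline cut → the external approval escalation
the external approval escalation → the unexpected policy delay
the unexpected policy delay → the vendor pushback
the vendor pushback → the cross-team policy miscommunication
Length: 4 steps.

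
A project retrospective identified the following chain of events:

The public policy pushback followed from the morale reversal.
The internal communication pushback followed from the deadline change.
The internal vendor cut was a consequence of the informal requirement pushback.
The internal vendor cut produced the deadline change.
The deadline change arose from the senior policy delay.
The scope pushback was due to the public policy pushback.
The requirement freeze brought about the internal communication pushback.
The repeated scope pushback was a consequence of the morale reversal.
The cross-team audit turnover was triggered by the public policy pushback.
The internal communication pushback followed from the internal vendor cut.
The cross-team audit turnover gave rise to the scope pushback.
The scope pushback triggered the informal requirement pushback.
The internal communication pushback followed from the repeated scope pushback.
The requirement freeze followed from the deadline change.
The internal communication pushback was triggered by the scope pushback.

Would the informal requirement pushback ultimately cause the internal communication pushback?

Yes

There is a causal chain: the informal requirement pushback → the internal vendor cut → the internal communication pushback.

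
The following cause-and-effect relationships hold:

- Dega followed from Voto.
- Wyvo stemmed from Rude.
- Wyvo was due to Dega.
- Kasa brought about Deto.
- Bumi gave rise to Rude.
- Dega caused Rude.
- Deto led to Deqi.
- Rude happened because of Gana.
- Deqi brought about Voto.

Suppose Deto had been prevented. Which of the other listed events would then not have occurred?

Downstream of Deto: Deqi, Voto, Dega, Rude, Wyvo.
Of those, still caused via another path: Rude, Wyvo.
The remainder have no surviving cause.

Dega, Deqi, Voto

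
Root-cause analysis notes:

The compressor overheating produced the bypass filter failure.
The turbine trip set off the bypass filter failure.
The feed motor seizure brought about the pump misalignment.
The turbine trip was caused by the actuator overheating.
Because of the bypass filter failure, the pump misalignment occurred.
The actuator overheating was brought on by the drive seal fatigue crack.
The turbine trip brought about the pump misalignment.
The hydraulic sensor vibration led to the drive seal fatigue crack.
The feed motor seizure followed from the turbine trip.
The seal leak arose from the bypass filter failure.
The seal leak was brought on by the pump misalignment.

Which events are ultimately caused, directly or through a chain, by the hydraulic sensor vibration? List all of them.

Direct effects: the drive seal fatigue crack.
2 steps out: the actuator overheating.
3 steps out: the turbine trip.
4 steps out: the bypass filter failure, the feed motor seizure, the pump misalignment.
5 steps out: the seal leak.
Not reachable from it: the compressor overheating.

the actuator overheating, the bypass filter failure, the drive seal fatigue crack, the feed motor seizure, the pump misalignment, the seal leak, the turbine trip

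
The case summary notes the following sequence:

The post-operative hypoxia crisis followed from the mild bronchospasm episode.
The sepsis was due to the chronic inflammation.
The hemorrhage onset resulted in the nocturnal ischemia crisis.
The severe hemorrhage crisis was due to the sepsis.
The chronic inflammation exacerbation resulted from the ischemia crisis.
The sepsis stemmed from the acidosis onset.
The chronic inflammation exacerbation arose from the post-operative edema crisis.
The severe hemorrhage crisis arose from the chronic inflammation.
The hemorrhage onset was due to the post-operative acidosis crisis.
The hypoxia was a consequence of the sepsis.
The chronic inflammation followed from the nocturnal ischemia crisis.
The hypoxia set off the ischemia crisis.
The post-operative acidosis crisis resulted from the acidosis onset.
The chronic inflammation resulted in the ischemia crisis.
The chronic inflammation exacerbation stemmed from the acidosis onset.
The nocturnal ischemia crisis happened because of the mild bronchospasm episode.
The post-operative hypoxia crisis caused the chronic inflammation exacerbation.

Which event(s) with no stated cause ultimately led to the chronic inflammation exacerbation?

the acidosis onset, the mild bronchospasm episode, the post-operative edema crisis

Tracing upstream from the chronic inflammation exacerbation: the chronic inflammation exacerbation ← the acidosis onset.
A separate upstream branch: the chronic inflammation exacerbation ← the post-operative hypoxia crisis ← the mild bronchospasm episode.
A separate upstream branch: the chronic inflammation exacerbation ← the post-operative edema crisis.
Each of those chain origins has no stated cause.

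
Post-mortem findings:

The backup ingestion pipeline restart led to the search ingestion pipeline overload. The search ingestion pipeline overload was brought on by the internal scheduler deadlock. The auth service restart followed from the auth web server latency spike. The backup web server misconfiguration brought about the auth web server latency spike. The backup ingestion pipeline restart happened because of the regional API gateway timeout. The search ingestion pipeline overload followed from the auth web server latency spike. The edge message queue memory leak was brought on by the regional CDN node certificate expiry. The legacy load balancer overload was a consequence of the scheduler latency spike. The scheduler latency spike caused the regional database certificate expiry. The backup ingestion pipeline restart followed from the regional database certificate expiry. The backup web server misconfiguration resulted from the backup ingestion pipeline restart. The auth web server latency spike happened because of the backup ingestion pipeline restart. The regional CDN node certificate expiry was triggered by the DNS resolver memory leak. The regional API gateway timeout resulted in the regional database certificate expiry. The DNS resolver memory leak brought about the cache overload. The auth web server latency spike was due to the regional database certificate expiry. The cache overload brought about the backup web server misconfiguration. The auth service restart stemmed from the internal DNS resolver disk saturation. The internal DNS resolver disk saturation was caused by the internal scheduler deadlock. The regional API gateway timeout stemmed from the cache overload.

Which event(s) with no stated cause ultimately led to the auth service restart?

the DNS resolver memory leak, the internal scheduler deadlock, the scheduler latency spike

Tracing upstream from the auth service restart: the auth service restart ← the auth web server latency spike ← the regional database certificate expiry ← the scheduler latency spike.
A separate upstream branch: the auth service restart ← the auth web server latency spike ← the backup web server misconfiguration ← the cache overload ← the DNS resolver memory leak.
A separate upstream branch: the auth service restart ← the internal DNS resolver disk saturation ← the internal scheduler deadlock.
Each of those chain origins has no stated cause.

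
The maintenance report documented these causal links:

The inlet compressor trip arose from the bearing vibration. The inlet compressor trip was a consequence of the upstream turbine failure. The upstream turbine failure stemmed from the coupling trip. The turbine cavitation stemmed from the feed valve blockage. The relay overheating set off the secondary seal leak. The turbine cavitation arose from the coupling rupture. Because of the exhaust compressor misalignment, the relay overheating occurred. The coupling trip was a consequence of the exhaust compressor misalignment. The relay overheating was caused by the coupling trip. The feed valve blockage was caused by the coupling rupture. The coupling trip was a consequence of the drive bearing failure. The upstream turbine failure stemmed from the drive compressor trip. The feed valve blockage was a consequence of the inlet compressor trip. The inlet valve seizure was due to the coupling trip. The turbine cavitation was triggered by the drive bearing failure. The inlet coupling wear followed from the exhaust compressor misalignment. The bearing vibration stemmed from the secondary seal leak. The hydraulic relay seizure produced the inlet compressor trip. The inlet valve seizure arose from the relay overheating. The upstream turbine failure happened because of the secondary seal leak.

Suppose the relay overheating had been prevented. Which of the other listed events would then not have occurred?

the bearing vibration, the secondary seal leak

Downstream of the relay overheating: the inlet valve seizure, the secondary seal leak, the bearing vibration, the upstream turbine failure, the inlet compressor trip, the feed valve blockage, the turbine cavitation.
Of those, still caused via another path: the inlet valve seizure, the upstream turbine failure, the inlet compressor trip, the feed valve blockage, the turbine cavitation.
The remainder have no surviving cause.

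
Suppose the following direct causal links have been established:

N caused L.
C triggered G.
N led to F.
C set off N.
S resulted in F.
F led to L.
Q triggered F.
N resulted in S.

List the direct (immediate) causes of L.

F, N

Upstream contributors include C, S, Q, but only F, N feed directly into L.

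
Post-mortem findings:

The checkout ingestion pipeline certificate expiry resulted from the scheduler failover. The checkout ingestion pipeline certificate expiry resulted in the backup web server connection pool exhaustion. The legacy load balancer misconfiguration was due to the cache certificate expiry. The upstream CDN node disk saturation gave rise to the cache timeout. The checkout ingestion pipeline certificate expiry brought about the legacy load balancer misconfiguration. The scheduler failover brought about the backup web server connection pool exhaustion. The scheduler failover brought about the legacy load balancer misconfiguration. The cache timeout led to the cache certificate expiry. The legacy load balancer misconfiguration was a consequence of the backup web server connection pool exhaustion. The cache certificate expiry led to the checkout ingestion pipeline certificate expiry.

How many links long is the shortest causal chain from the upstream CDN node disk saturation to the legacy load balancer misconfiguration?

3

Shortest chain: the upstream CDN node disk saturation → the cache timeout → the cache certificate expiry → the legacy load balancer misconfiguration.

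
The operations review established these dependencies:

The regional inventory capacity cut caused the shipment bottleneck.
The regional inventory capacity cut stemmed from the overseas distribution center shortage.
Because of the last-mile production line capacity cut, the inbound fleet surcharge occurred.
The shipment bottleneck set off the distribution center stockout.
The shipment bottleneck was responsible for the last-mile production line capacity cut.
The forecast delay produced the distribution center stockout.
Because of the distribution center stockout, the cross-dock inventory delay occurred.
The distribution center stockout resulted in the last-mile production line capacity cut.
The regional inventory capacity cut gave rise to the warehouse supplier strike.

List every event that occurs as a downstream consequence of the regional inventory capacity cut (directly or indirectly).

the cross-dock inventory delay, the distribution center stockout, the inbound fleet surcharge, the last-mile production line capacity cut, the shipment bottleneck, the warehouse supplier strike

Direct effects: the shipment bottleneck, the warehouse supplier strike.
2 steps out: the distribution center stockout, the last-mile production line capacity cut.
3 steps out: the inbound fleet surcharge, the cross-dock inventory delay.
Not reachable from it: the overseas distribution center shortage, the forecast delay.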